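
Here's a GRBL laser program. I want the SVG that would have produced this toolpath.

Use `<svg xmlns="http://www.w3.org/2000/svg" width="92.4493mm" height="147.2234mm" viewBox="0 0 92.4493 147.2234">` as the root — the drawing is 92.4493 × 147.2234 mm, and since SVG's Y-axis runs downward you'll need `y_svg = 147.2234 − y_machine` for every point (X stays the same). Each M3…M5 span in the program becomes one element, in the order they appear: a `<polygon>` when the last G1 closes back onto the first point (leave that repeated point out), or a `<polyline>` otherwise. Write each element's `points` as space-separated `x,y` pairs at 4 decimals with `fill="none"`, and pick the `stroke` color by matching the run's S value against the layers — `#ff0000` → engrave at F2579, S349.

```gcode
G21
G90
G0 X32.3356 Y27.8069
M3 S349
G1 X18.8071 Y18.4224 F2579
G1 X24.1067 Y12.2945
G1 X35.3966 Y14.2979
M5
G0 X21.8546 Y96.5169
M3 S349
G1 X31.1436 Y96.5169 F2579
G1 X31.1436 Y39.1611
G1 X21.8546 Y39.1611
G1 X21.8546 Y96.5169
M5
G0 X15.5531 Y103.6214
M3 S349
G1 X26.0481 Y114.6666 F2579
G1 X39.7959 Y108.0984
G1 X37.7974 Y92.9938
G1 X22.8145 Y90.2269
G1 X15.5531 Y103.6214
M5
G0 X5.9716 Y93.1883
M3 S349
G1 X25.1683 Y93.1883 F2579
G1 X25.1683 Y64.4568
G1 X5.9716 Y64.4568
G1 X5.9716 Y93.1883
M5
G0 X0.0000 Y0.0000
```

<svg xmlns="http://www.w3.org/2000/svg" width="92.4493mm" height="147.2234mm" viewBox="0 0 92.4493 147.2234">
  <polyline points="32.3356,119.4165 18.8071,128.8010 24.1067,134.9289 35.3966,132.9255" fill="none" stroke="#ff0000"/>
  <polygon points="21.8546,50.7065 31.1436,50.7065 31.1436,108.0623 21.8546,108.0623" fill="none" stroke="#ff0000"/>
  <polygon points="15.5531,43.6020 26.0481,32.5568 39.7959,39.1250 37.7974,54.2296 22.8145,56.9965" fill="none" stroke="#ff0000"/>
  <polygon points="5.9716,54.0351 25.1683,54.0351 25.1683,82.7666 5.9716,82.7666" fill="none" stroke="#ff0000"/>
</svg>

Each laser-on run becomes one SVG element. Flip Y back into SVG space with y_svg = 147.2234 − y_machine. Every run uses S349, so all elements get stroke `#ff0000` (engrave).

Run 1: The run is open, so emit a `<polyline>` with points (Y-flipped): 32.3356,119.4165 18.8071,128.8010 24.1067,134.9289 35.3966,132.9255.

Run 2: The run returns to its start, so emit a `<polygon>` with points (Y-flipped): 21.8546,50.7065 31.1436,50.7065 31.1436,108.0623 21.8546,108.0623.

Run 3: The run returns to its start, so emit a `<polygon>` with points (Y-flipped): 15.5531,43.6020 26.0481,32.5568 39.7959,39.1250 37.7974,54.2296 22.8145,56.9965.

Run 4: The run returns to its start, so emit a `<polygon>` with points (Y-flipped): 5.9716,54.0351 25.1683,54.0351 25.1683,82.7666 5.9716,82.7666.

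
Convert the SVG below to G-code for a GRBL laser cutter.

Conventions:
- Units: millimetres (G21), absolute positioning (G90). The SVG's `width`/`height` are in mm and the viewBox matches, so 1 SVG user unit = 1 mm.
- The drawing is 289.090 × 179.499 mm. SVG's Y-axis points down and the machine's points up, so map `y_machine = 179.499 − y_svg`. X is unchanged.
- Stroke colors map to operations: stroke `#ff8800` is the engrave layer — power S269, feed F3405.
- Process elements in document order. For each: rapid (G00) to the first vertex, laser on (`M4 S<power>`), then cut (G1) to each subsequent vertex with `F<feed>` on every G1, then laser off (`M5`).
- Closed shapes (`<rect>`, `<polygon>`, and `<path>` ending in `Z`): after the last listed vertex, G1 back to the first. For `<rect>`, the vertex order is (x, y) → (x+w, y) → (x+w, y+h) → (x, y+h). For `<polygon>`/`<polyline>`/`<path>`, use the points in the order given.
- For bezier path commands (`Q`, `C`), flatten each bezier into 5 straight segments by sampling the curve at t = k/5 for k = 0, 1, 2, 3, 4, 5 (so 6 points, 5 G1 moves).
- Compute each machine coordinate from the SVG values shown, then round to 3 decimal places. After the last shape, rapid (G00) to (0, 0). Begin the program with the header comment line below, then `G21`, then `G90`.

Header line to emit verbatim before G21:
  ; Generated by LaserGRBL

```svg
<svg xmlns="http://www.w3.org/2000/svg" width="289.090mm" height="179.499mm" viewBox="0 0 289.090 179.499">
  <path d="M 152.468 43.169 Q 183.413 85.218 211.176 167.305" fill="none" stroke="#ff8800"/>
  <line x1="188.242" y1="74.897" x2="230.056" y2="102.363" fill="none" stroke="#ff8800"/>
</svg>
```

; Generated by LaserGRBL
G21
G90
G00 X152.468 Y136.330
M4 S269
G1 X164.719 Y117.909 F3405
G1 X176.715 Y96.285 F3405
G1 X188.456 Y71.458 F3405
G1 X199.944 Y43.427 F3405
G1 X211.176 Y12.194 F3405
M5
G00 X188.242 Y104.602
M4 S269
G1 X230.056 Y77.136 F3405
M5
G00 X0.000 Y0.000

1 u = 1 mm; y_m = 179.499 − y.

[1] `<path>` quadratic bezier, #ff8800→engrave S269 F3405: (152.468,136.330) → (164.719,117.909) → (176.715,96.285) → (188.456,71.458) → (199.944,43.427) → (211.176,12.194)

[2] `<line>` line segment, #ff8800→engrave S269 F3405: (188.242,104.602) → (230.056,77.136)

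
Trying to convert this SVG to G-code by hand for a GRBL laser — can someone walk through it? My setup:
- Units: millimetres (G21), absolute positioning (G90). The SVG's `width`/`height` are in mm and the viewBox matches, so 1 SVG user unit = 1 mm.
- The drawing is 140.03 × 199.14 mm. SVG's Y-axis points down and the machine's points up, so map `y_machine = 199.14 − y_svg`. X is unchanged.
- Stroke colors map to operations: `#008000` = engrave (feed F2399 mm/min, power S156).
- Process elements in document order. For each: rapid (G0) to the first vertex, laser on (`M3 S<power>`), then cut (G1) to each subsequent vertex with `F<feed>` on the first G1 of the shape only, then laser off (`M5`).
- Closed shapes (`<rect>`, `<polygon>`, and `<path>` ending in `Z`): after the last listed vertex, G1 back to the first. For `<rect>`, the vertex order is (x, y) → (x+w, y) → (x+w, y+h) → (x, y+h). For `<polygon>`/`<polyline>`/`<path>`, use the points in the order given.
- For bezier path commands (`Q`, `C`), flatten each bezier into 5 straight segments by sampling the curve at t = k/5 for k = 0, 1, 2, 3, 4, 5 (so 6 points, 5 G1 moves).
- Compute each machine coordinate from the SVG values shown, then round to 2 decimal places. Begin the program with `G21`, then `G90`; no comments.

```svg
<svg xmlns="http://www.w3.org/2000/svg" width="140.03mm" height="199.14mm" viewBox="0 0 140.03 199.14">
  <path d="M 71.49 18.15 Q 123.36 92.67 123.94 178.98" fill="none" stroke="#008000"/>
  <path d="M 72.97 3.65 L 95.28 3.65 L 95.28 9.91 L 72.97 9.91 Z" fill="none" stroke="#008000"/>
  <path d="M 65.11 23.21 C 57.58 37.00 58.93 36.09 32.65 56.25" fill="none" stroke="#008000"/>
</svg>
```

G21
G90
G0 X71.49 Y180.99
M3 S156
G1 X90.19 Y150.71 F2399
G1 X104.78 Y119.49
G1 X115.27 Y87.32
G1 X121.66 Y54.21
G1 X123.94 Y20.16
M5
G0 X72.97 Y195.49
M3 S156
G1 X95.28 Y195.49 F2399
G1 X95.28 Y189.23
G1 X72.97 Y189.23
G1 X72.97 Y195.49
M5
G0 X65.11 Y175.93
M3 S156
G1 X61.37 Y169.13 F2399
G1 X58.00 Y164.15
G1 X53.26 Y159.26
G1 X45.39 Y152.74
G1 X32.65 Y142.89
M5

Since the viewBox matches the mm dimensions, user units are millimetres directly. The only transform is the Y-flip y_m = 199.14 − y_svg.

Shape 1 is a quadratic bezier drawn with `<path>`. Its stroke #008000 means engrave at S156, F2399. After flipping Y the toolpath is (71.49,180.99) → (90.19,150.71) → (104.78,119.49) → (115.27,87.32) → (121.66,54.21) → (123.94,20.16).

Shape 2 is a rectangle drawn with `<path>`. Its stroke #008000 means engrave at S156, F2399. After flipping Y the toolpath is (72.97,195.49) → (95.28,195.49) → (95.28,189.23) → (72.97,189.23) → (72.97,195.49), returning to the start.

Shape 3 is a cubic bezier drawn with `<path>`. Its stroke #008000 means engrave at S156, F2399. After flipping Y the toolpath is (65.11,175.93) → (61.37,169.13) → (58.00,164.15) → (53.26,159.26) → (45.39,152.74) → (32.65,142.89).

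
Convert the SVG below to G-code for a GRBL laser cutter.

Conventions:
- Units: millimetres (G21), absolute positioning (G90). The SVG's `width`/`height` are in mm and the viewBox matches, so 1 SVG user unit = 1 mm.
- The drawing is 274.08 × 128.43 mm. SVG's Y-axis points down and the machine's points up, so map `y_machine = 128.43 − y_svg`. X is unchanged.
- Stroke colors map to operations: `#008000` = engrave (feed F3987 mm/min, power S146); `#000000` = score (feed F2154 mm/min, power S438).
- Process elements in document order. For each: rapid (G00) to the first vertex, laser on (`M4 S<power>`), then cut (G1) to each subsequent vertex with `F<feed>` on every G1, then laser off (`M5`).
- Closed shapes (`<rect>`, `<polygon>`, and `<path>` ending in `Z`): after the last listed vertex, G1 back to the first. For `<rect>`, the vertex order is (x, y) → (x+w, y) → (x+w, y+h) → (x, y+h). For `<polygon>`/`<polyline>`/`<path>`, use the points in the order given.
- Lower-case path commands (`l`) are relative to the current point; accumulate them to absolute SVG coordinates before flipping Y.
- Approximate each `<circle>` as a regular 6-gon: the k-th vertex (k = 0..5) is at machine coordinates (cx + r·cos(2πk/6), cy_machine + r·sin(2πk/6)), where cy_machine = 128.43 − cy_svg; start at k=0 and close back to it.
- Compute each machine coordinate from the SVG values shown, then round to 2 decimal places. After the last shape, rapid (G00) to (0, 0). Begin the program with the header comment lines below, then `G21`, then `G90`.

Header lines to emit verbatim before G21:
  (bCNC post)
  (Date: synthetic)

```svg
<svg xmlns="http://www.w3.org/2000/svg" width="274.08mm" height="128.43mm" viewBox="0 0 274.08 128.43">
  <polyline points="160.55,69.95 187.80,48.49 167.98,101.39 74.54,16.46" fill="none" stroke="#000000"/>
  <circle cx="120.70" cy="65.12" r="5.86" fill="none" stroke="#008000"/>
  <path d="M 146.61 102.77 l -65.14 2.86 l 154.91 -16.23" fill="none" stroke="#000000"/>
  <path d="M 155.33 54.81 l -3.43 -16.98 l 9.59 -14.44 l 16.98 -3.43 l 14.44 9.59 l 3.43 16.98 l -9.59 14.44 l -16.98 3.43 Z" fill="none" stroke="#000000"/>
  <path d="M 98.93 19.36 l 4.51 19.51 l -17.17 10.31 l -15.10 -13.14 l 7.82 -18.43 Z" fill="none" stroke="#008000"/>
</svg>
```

(bCNC post)
(Date: synthetic)
G21
G90
G00 X160.55 Y58.48
M4 S438
G1 X187.80 Y79.94 F2154
G1 X167.98 Y27.04 F2154
G1 X74.54 Y111.97 F2154
M5
G00 X126.56 Y63.31
M4 S146
G1 X123.63 Y68.38 F3987
G1 X117.77 Y68.38 F3987
G1 X114.84 Y63.31 F3987
G1 X117.77 Y58.24 F3987
G1 X123.63 Y58.24 F3987
G1 X126.56 Y63.31 F3987
M5
G00 X146.61 Y25.66
M4 S438
G1 X81.47 Y22.80 F2154
G1 X236.38 Y39.03 F2154
M5
G00 X155.33 Y73.62
M4 S438
G1 X151.90 Y90.60 F2154
G1 X161.49 Y105.04 F2154
G1 X178.47 Y108.47 F2154
G1 X192.91 Y98.88 F2154
G1 X196.34 Y81.90 F2154
G1 X186.75 Y67.46 F2154
G1 X169.77 Y64.03 F2154
G1 X155.33 Y73.62 F2154
M5
G00 X98.93 Y109.07
M4 S146
G1 X103.44 Y89.56 F3987
G1 X86.27 Y79.25 F3987
G1 X71.17 Y92.39 F3987
G1 X78.99 Y110.82 F3987
G1 X98.93 Y109.07 F3987
M5
G00 X0.00 Y0.00

viewBox `0 0 274.08 128.43` with mm width/height → 1 unit = 1 mm. Flip: y_m = 128.43 − y_svg.

**Shape 1** — `<polyline>` open polyline, stroke `#000000` → score (S438, F2154). Machine vertices: (160.55,58.48) → (187.80,79.94) → (167.98,27.04) → (74.54,111.97). Open path.

**Shape 2** — `<circle>` circle, stroke `#008000` → engrave (S146, F3987). Machine vertices: (126.56,63.31) → (123.63,68.38) → (117.77,68.38) → (114.84,63.31) → (117.77,58.24) → (123.63,58.24) → (126.56,63.31). Closed: final G1 returns to the first vertex.

**Shape 3** — `<path>` open polyline, stroke `#000000` → score (S438, F2154). Machine vertices: (146.61,25.66) → (81.47,22.80) → (236.38,39.03). Open path.

**Shape 4** — `<path>` regular polygon, stroke `#000000` → score (S438, F2154). Machine vertices: (155.33,73.62) → (151.90,90.60) → (161.49,105.04) → (178.47,108.47) → (192.91,98.88) → (196.34,81.90) → (186.75,67.46) → (169.77,64.03) → (155.33,73.62). Closed: final G1 returns to the first vertex.

**Shape 5** — `<path>` regular polygon, stroke `#008000` → engrave (S146, F3987). Machine vertices: (98.93,109.07) → (103.44,89.56) → (86.27,79.25) → (71.17,92.39) → (78.99,110.82) → (98.93,109.07). Closed: final G1 returns to the first vertex.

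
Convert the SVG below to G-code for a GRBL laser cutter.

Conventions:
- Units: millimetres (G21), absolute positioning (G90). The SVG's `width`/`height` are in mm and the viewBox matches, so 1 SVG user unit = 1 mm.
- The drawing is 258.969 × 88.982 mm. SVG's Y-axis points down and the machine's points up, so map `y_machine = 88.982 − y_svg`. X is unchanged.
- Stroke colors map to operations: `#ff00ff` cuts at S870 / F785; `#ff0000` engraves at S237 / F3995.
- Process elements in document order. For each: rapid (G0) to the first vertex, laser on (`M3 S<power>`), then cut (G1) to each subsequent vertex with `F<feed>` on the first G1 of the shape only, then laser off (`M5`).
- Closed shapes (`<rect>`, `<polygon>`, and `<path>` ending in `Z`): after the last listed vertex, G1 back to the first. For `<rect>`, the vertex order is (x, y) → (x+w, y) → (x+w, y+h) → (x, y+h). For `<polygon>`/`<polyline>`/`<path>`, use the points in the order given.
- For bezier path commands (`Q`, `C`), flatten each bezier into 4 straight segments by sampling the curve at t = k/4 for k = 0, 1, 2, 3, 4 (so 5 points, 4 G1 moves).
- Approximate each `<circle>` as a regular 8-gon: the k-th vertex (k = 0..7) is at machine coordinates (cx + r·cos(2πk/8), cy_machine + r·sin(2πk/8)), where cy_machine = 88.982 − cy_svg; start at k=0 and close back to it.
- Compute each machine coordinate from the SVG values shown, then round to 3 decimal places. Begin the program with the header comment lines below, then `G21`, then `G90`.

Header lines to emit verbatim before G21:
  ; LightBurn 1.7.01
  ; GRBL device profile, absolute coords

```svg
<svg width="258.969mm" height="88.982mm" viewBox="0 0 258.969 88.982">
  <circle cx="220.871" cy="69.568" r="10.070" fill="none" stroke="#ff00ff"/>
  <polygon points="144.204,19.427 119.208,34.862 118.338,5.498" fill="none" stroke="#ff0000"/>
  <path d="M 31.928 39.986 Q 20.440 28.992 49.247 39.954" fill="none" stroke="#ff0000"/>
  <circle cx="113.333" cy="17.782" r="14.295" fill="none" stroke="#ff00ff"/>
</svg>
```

Since the viewBox matches the mm dimensions, user units are millimetres directly. The only transform is the Y-flip y_m = 88.982 − y_svg.

Shape 1 is a circle drawn with `<circle>`. Its stroke #ff00ff means cut at S870, F785. After flipping Y the toolpath is (230.941,19.414) → (227.992,26.535) → (220.871,29.484) → (213.750,26.535) → (210.801,19.414) → (213.750,12.293) → (220.871,9.344) → (227.992,12.293) → (230.941,19.414), returning to the start.

Shape 2 is a regular polygon drawn with `<polygon>`. Its stroke #ff0000 means engrave at S237, F3995. After flipping Y the toolpath is (144.204,69.555) → (119.208,54.120) → (118.338,83.484) → (144.204,69.555), returning to the start.

Shape 3 is a quadratic bezier drawn with `<path>`. Its stroke #ff0000 means engrave at S237, F3995. After flipping Y the toolpath is (31.928,48.996) → (28.702,53.121) → (30.514,54.501) → (37.362,53.137) → (49.247,49.028).

Shape 4 is a circle drawn with `<circle>`. Its stroke #ff00ff means cut at S870, F785. After flipping Y the toolpath is (127.628,71.200) → (123.441,81.308) → (113.333,85.495) → (103.225,81.308) → (99.038,71.200) → (103.225,61.092) → (113.333,56.905) → (123.441,61.092) → (127.628,71.200), returning to the start.

; LightBurn 1.7.01
; GRBL device profile, absolute coords
G21
G90
G0 X230.941 Y19.414
M3 S870
G1 X227.992 Y26.535 F785
G1 X220.871 Y29.484
G1 X213.750 Y26.535
G1 X210.801 Y19.414
G1 X213.750 Y12.293
G1 X220.871 Y9.344
G1 X227.992 Y12.293
G1 X230.941 Y19.414
M5
G0 X144.204 Y69.555
M3 S237
G1 X119.208 Y54.120 F3995
G1 X118.338 Y83.484
G1 X144.204 Y69.555
M5
G0 X31.928 Y48.996
M3 S237
G1 X28.702 Y53.121 F3995
G1 X30.514 Y54.501
G1 X37.362 Y53.137
G1 X49.247 Y49.028
M5
G0 X127.628 Y71.200
M3 S870
G1 X123.441 Y81.308 F785
G1 X113.333 Y85.495
G1 X103.225 Y81.308
G1 X99.038 Y71.200
G1 X103.225 Y61.092
G1 X113.333 Y56.905
G1 X123.441 Y61.092
G1 X127.628 Y71.200
M5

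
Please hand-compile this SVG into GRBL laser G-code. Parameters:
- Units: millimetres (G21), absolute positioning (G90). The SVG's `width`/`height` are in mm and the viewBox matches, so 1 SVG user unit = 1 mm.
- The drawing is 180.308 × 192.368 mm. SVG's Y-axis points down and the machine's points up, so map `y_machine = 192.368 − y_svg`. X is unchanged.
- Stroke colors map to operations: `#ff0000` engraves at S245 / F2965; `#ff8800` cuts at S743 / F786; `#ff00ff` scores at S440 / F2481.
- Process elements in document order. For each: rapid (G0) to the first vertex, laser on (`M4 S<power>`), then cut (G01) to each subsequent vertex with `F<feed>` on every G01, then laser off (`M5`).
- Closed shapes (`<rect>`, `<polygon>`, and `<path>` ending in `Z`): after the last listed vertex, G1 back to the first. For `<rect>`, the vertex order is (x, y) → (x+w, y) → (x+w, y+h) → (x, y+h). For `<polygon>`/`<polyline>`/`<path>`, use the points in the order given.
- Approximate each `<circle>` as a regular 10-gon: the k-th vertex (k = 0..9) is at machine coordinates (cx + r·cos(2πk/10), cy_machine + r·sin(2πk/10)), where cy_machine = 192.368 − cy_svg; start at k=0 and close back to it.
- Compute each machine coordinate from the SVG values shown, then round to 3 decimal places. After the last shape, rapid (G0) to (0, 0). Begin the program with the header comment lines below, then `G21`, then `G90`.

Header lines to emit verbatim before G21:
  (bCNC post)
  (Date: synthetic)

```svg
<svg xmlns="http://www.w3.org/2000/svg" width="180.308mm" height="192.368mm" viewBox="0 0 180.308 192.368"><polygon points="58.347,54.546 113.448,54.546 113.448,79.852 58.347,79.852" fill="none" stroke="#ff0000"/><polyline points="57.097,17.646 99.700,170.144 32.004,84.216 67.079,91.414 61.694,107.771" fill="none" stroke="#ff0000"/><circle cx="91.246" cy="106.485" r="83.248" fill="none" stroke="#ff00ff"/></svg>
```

1 u = 1 mm; y_m = 192.368 − y.

[1] `<polygon>` rectangle, #ff0000→engrave S245 F2965: (58.347,137.822) → (113.448,137.822) → (113.448,112.516) → (58.347,112.516) → (58.347,137.822) (closed)

[2] `<polyline>` open polyline, #ff0000→engrave S245 F2965: (57.097,174.722) → (99.700,22.224) → (32.004,108.152) → (67.079,100.954) → (61.694,84.597)

[3] `<circle>` circle, #ff00ff→score S440 F2481: (174.494,85.883) → (158.595,134.815) → (116.971,165.057) → (65.521,165.057) → (23.897,134.815) → (7.998,85.883) → (23.897,36.951) → (65.521,6.709) → (116.971,6.709) → (158.595,36.951) → (174.494,85.883) (closed)

(bCNC post)
(Date: synthetic)
G21
G90
G0 X58.347 Y137.822
M4 S245
G01 X113.448 Y137.822 F2965
G01 X113.448 Y112.516 F2965
G01 X58.347 Y112.516 F2965
G01 X58.347 Y137.822 F2965
M5
G0 X57.097 Y174.722
M4 S245
G01 X99.700 Y22.224 F2965
G01 X32.004 Y108.152 F2965
G01 X67.079 Y100.954 F2965
G01 X61.694 Y84.597 F2965
M5
G0 X174.494 Y85.883
M4 S440
G01 X158.595 Y134.815 F2481
G01 X116.971 Y165.057 F2481
G01 X65.521 Y165.057 F2481
G01 X23.897 Y134.815 F2481
G01 X7.998 Y85.883 F2481
G01 X23.897 Y36.951 F2481
G01 X65.521 Y6.709 F2481
G01 X116.971 Y6.709 F2481
G01 X158.595 Y36.951 F2481
G01 X174.494 Y85.883 F2481
M5
G0 X0.000 Y0.000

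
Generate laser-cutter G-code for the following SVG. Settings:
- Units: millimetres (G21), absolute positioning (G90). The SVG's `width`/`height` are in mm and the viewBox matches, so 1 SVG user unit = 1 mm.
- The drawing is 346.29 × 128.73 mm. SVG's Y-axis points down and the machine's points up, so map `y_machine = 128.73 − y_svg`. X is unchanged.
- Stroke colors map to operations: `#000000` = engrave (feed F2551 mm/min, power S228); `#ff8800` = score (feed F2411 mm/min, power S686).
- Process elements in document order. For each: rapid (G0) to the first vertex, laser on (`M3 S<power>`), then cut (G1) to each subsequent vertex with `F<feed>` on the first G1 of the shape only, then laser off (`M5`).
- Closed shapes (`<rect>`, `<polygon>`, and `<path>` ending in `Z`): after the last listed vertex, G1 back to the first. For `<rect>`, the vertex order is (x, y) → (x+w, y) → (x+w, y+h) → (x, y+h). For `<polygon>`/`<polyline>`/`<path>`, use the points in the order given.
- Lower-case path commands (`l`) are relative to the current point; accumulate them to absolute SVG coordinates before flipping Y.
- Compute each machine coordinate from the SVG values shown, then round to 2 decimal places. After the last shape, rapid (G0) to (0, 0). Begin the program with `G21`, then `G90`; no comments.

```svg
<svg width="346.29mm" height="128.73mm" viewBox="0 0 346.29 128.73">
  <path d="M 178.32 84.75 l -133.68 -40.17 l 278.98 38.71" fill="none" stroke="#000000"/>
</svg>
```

G21
G90
G0 X178.32 Y43.98
M3 S228
G1 X44.64 Y84.15 F2551
G1 X323.62 Y45.44
M5
G0 X0.00 Y0.00

1 u = 1 mm; y_m = 128.73 − y.

[1] `<path>` open polyline, #000000→engrave S228 F2551: (178.32,43.98) → (44.64,84.15) → (323.62,45.44)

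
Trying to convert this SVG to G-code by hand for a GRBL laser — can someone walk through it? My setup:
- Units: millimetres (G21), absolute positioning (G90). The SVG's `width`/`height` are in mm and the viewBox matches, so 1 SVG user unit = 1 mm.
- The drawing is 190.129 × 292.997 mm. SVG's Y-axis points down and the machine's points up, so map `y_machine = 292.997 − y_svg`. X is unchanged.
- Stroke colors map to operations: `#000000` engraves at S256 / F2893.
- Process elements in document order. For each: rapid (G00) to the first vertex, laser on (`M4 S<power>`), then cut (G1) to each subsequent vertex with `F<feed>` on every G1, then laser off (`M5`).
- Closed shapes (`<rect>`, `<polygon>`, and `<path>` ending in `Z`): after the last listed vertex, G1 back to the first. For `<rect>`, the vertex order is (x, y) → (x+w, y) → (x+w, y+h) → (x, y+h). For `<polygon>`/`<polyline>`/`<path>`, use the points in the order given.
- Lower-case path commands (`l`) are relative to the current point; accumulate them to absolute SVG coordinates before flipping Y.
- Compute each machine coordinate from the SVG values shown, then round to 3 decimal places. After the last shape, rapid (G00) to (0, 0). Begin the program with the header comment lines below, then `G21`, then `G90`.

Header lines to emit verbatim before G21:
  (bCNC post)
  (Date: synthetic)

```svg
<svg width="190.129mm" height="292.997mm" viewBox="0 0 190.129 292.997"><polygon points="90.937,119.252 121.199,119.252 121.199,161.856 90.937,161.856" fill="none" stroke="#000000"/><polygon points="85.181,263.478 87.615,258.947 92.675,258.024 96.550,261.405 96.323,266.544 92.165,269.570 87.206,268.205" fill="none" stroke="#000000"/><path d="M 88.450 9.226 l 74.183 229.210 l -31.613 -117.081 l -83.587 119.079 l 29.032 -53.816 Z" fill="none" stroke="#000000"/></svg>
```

1 u = 1 mm; y_m = 292.997 − y.

[1] `<polygon>` rectangle, #000000→engrave S256 F2893: (90.937,173.745) → (121.199,173.745) → (121.199,131.141) → (90.937,131.141) → (90.937,173.745) (closed)

[2] `<polygon>` regular polygon, #000000→engrave S256 F2893: (85.181,29.519) → (87.615,34.050) → (92.675,34.973) → (96.550,31.592) → (96.323,26.453) → (92.165,23.427) → (87.206,24.792) → (85.181,29.519) (closed)

[3] `<path>` closed polygon, #000000→engrave S256 F2893: (88.450,283.771) → (162.633,54.561) → (131.020,171.642) → (47.433,52.563) → (76.465,106.379) → (88.450,283.771) (closed)

(bCNC post)
(Date: synthetic)
G21
G90
G00 X90.937 Y173.745
M4 S256
G1 X121.199 Y173.745 F2893
G1 X121.199 Y131.141 F2893
G1 X90.937 Y131.141 F2893
G1 X90.937 Y173.745 F2893
M5
G00 X85.181 Y29.519
M4 S256
G1 X87.615 Y34.050 F2893
G1 X92.675 Y34.973 F2893
G1 X96.550 Y31.592 F2893
G1 X96.323 Y26.453 F2893
G1 X92.165 Y23.427 F2893
G1 X87.206 Y24.792 F2893
G1 X85.181 Y29.519 F2893
M5
G00 X88.450 Y283.771
M4 S256
G1 X162.633 Y54.561 F2893
G1 X131.020 Y171.642 F2893
G1 X47.433 Y52.563 F2893
G1 X76.465 Y106.379 F2893
G1 X88.450 Y283.771 F2893
M5
G00 X0.000 Y0.000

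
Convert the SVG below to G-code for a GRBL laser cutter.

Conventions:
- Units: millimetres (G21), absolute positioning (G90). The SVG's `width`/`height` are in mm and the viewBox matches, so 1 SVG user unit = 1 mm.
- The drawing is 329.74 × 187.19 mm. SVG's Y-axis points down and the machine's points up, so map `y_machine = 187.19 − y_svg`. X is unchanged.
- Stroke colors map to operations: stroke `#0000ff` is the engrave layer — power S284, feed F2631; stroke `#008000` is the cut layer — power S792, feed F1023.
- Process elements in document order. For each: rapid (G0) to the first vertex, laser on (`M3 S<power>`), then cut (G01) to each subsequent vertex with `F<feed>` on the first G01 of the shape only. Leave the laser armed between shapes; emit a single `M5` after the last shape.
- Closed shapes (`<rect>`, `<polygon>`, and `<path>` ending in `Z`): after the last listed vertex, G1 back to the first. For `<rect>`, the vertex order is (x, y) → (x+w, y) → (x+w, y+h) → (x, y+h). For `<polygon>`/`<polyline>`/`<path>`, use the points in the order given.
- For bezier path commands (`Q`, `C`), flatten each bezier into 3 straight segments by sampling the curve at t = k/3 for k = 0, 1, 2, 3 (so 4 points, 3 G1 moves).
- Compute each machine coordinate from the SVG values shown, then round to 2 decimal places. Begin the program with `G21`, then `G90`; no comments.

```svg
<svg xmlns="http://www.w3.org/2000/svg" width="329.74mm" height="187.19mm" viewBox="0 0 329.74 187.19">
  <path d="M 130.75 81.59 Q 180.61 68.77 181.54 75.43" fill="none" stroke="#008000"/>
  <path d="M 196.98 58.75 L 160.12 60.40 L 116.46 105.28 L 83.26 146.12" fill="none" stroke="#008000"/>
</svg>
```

viewBox `0 0 329.74 187.19` with mm width/height → 1 unit = 1 mm. Flip: y_m = 187.19 − y_svg.

**Shape 1** — `<path>` quadratic bezier, stroke `#008000` → cut (S792, F1023). Control points (SVG): P0=(130.75,81.59), P1=(180.61,68.77), P2=(181.54,75.43); sampled at t=k/3. Machine vertices: (130.75,105.60) → (158.55,111.98) → (175.48,114.04) → (181.54,111.76). Open path.

**Shape 2** — `<path>` open polyline, stroke `#008000` → cut (S792, F1023). Machine vertices: (196.98,128.44) → (160.12,126.79) → (116.46,81.91) → (83.26,41.07). Open path.

G21
G90
G0 X130.75 Y105.60
M3 S792
G01 X158.55 Y111.98 F1023
G01 X175.48 Y114.04
G01 X181.54 Y111.76
G0 X196.98 Y128.44
M3 S792
G01 X160.12 Y126.79 F1023
G01 X116.46 Y81.91
G01 X83.26 Y41.07
M5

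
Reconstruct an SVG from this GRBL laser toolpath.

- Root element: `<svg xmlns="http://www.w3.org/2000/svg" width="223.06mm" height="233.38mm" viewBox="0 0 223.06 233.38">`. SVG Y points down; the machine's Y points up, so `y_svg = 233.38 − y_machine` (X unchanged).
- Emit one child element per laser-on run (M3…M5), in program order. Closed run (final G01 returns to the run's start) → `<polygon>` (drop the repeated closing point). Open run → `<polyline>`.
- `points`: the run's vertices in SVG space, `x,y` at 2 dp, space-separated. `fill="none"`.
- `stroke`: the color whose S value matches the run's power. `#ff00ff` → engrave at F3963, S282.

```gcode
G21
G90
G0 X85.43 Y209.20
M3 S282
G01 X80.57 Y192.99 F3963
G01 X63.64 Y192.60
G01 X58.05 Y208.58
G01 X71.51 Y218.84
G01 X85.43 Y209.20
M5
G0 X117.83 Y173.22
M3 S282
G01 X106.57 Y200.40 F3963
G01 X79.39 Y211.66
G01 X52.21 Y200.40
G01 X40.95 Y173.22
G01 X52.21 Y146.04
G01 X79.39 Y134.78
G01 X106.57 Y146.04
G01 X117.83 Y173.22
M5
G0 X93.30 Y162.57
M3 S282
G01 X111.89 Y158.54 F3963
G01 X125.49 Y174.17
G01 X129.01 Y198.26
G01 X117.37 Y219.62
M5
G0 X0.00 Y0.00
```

Each laser-on run becomes one SVG element. Flip Y back into SVG space with y_svg = 233.38 − y_machine. Every run uses S282, so all elements get stroke `#ff00ff` (engrave).

Run 1: The run returns to its start, so emit a `<polygon>` with points (Y-flipped): 85.43,24.18 80.57,40.39 63.64,40.78 58.05,24.80 71.51,14.54.

Run 2: The run returns to its start, so emit a `<polygon>` with points (Y-flipped): 117.83,60.16 106.57,32.98 79.39,21.72 52.21,32.98 40.95,60.16 52.21,87.34 79.39,98.60 106.57,87.34.

Run 3: The run is open, so emit a `<polyline>` with points (Y-flipped): 93.30,70.81 111.89,74.84 125.49,59.21 129.01,35.12 117.37,13.76.

<svg xmlns="http://www.w3.org/2000/svg" width="223.06mm" height="233.38mm" viewBox="0 0 223.06 233.38">
  <polygon points="85.43,24.18 80.57,40.39 63.64,40.78 58.05,24.80 71.51,14.54" fill="none" stroke="#ff00ff"/>
  <polygon points="117.83,60.16 106.57,32.98 79.39,21.72 52.21,32.98 40.95,60.16 52.21,87.34 79.39,98.60 106.57,87.34" fill="none" stroke="#ff00ff"/>
  <polyline points="93.30,70.81 111.89,74.84 125.49,59.21 129.01,35.12 117.37,13.76" fill="none" stroke="#ff00ff"/>
</svg>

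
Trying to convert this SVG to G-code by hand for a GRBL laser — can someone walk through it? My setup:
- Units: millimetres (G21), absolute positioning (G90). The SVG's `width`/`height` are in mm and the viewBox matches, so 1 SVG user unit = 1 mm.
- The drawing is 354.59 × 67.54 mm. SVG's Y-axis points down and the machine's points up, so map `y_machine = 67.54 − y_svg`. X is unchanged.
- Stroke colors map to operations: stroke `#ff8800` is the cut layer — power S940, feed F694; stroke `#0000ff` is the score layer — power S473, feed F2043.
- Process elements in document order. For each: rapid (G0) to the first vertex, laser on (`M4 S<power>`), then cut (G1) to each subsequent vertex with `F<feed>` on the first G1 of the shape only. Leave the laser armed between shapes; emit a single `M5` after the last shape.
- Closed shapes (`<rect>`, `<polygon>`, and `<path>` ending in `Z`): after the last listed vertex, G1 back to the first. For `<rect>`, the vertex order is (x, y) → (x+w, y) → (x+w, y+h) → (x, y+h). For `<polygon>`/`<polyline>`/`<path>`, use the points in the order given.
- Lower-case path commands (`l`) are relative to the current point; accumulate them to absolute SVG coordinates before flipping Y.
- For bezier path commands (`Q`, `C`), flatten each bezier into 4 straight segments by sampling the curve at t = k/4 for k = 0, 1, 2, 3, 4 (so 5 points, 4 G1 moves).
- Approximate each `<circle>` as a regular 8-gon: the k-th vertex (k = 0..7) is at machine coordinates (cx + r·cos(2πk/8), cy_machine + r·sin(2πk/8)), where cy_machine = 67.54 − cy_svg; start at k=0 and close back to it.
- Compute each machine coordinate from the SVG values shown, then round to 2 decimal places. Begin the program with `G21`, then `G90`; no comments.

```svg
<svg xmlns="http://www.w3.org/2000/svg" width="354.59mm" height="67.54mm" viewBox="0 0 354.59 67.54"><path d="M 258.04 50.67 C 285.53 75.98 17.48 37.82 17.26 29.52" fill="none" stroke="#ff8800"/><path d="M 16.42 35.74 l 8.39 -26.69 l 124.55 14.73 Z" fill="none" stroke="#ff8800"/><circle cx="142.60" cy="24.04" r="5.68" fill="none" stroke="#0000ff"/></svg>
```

G21
G90
G0 X258.04 Y16.87
M4 S940
G1 X232.05 Y8.33 F694
G1 X148.04 Y14.84
G1 X58.84 Y27.65
G1 X17.26 Y38.02
G0 X16.42 Y31.80
M4 S940
G1 X24.81 Y58.49 F694
G1 X149.36 Y43.76
G1 X16.42 Y31.80
G0 X148.28 Y43.50
M4 S473
G1 X146.62 Y47.52 F2043
G1 X142.60 Y49.18
G1 X138.58 Y47.52
G1 X136.92 Y43.50
G1 X138.58 Y39.48
G1 X142.60 Y37.82
G1 X146.62 Y39.48
G1 X148.28 Y43.50
M5

Since the viewBox matches the mm dimensions, user units are millimetres directly. The only transform is the Y-flip y_m = 67.54 − y_svg.

Shape 1 is a cubic bezier drawn with `<path>`. Its stroke #ff8800 means cut at S940, F694. After flipping Y the toolpath is (258.04,16.87) → (232.05,8.33) → (148.04,14.84) → (58.84,27.65) → (17.26,38.02).

Shape 2 is a closed polygon drawn with `<path>`. Its stroke #ff8800 means cut at S940, F694. After flipping Y the toolpath is (16.42,31.80) → (24.81,58.49) → (149.36,43.76) → (16.42,31.80), returning to the start.

Shape 3 is a circle drawn with `<circle>`. Its stroke #0000ff means score at S473, F2043. After flipping Y the toolpath is (148.28,43.50) → (146.62,47.52) → (142.60,49.18) → (138.58,47.52) → (136.92,43.50) → (138.58,39.48) → (142.60,37.82) → (146.62,39.48) → (148.28,43.50), returning to the start.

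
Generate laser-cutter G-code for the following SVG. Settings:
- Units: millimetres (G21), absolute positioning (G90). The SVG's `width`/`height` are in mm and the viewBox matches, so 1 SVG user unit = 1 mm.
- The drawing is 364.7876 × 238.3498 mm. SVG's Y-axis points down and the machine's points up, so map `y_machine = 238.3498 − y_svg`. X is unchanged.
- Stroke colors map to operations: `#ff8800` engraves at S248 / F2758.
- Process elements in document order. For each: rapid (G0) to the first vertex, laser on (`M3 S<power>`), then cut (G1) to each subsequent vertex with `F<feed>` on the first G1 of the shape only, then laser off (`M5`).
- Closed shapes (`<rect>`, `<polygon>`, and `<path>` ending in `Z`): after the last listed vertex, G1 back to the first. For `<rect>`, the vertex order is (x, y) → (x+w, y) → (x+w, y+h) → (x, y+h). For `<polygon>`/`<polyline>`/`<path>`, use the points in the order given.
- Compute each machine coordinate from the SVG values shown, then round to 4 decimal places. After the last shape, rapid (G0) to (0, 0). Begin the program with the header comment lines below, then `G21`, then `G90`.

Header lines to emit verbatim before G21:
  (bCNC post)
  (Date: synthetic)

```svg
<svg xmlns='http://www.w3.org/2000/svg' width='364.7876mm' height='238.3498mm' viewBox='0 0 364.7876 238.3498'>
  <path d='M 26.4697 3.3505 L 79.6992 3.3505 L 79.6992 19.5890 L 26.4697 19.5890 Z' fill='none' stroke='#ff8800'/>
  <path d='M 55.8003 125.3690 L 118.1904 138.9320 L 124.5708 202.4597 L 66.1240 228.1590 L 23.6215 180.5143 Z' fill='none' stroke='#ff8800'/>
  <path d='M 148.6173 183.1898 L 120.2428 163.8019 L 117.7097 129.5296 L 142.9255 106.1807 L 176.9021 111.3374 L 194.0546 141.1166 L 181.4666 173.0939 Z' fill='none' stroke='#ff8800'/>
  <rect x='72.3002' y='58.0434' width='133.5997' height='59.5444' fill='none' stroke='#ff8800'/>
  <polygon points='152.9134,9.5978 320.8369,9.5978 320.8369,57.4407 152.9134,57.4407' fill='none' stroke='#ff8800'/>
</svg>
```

viewBox `0 0 364.7876 238.3498` with mm width/height → 1 unit = 1 mm. Flip: y_m = 238.3498 − y_svg.

**Shape 1** — `<path>` rectangle, stroke `#ff8800` → engrave (S248, F2758). Machine vertices: (26.4697,234.9993) → (79.6992,234.9993) → (79.6992,218.7608) → (26.4697,218.7608) → (26.4697,234.9993). Closed: final G1 returns to the first vertex.

**Shape 2** — `<path>` regular polygon, stroke `#ff8800` → engrave (S248, F2758). Machine vertices: (55.8003,112.9808) → (118.1904,99.4178) → (124.5708,35.8901) → (66.1240,10.1908) → (23.6215,57.8355) → (55.8003,112.9808). Closed: final G1 returns to the first vertex.

**Shape 3** — `<path>` regular polygon, stroke `#ff8800` → engrave (S248, F2758). Machine vertices: (148.6173,55.1600) → (120.2428,74.5479) → (117.7097,108.8202) → (142.9255,132.1691) → (176.9021,127.0124) → (194.0546,97.2332) → (181.4666,65.2559) → (148.6173,55.1600). Closed: final G1 returns to the first vertex.

**Shape 4** — `<rect>` rectangle, stroke `#ff8800` → engrave (S248, F2758). Machine vertices: (72.3002,180.3064) → (205.8999,180.3064) → (205.8999,120.7620) → (72.3002,120.7620) → (72.3002,180.3064). Closed: final G1 returns to the first vertex.

**Shape 5** — `<polygon>` rectangle, stroke `#ff8800` → engrave (S248, F2758). Machine vertices: (152.9134,228.7520) → (320.8369,228.7520) → (320.8369,180.9091) → (152.9134,180.9091) → (152.9134,228.7520). Closed: final G1 returns to the first vertex.

(bCNC post)
(Date: synthetic)
G21
G90
G0 X26.4697 Y234.9993
M3 S248
G1 X79.6992 Y234.9993 F2758
G1 X79.6992 Y218.7608
G1 X26.4697 Y218.7608
G1 X26.4697 Y234.9993
M5
G0 X55.8003 Y112.9808
M3 S248
G1 X118.1904 Y99.4178 F2758
G1 X124.5708 Y35.8901
G1 X66.1240 Y10.1908
G1 X23.6215 Y57.8355
G1 X55.8003 Y112.9808
M5
G0 X148.6173 Y55.1600
M3 S248
G1 X120.2428 Y74.5479 F2758
G1 X117.7097 Y108.8202
G1 X142.9255 Y132.1691
G1 X176.9021 Y127.0124
G1 X194.0546 Y97.2332
G1 X181.4666 Y65.2559
G1 X148.6173 Y55.1600
M5
G0 X72.3002 Y180.3064
M3 S248
G1 X205.8999 Y180.3064 F2758
G1 X205.8999 Y120.7620
G1 X72.3002 Y120.7620
G1 X72.3002 Y180.3064
M5
G0 X152.9134 Y228.7520
M3 S248
G1 X320.8369 Y228.7520 F2758
G1 X320.8369 Y180.9091
G1 X152.9134 Y180.9091
G1 X152.9134 Y228.7520
M5
G0 X0.0000 Y0.0000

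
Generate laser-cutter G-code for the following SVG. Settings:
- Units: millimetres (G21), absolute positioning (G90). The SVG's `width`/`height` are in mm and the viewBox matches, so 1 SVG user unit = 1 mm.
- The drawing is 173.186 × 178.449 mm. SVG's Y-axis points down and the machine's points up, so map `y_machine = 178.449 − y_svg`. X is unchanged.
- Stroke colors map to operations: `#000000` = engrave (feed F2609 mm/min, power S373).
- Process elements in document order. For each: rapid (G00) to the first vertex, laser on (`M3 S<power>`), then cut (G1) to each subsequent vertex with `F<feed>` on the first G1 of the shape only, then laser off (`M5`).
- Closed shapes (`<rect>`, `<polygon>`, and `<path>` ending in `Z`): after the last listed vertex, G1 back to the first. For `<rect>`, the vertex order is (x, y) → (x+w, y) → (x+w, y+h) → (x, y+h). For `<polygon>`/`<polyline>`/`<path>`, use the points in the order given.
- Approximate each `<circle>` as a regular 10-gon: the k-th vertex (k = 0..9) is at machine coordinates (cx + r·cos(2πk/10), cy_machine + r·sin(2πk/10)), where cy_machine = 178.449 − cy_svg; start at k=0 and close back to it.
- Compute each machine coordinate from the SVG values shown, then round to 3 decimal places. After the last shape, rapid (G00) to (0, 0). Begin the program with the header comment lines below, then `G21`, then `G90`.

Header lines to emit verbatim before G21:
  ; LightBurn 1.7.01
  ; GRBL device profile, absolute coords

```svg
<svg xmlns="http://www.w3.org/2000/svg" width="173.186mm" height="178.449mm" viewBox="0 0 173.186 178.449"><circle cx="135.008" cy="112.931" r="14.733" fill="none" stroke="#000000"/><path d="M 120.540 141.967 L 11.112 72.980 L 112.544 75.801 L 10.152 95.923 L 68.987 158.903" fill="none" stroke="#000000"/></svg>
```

Since the viewBox matches the mm dimensions, user units are millimetres directly. The only transform is the Y-flip y_m = 178.449 − y_svg.

Shape 1 is a circle drawn with `<circle>`. Its stroke #000000 means engrave at S373, F2609. After flipping Y the toolpath is (149.741,65.518) → (146.927,74.178) → (139.561,79.530) → (130.455,79.530) → (123.089,74.178) → (120.275,65.518) → (123.089,56.858) → (130.455,51.506) → (139.561,51.506) → (146.927,56.858) → (149.741,65.518), returning to the start.

Shape 2 is a open polyline drawn with `<path>`. Its stroke #000000 means engrave at S373, F2609. After flipping Y the toolpath is (120.540,36.482) → (11.112,105.469) → (112.544,102.648) → (10.152,82.526) → (68.987,19.546).

; LightBurn 1.7.01
; GRBL device profile, absolute coords
G21
G90
G00 X149.741 Y65.518
M3 S373
G1 X146.927 Y74.178 F2609
G1 X139.561 Y79.530
G1 X130.455 Y79.530
G1 X123.089 Y74.178
G1 X120.275 Y65.518
G1 X123.089 Y56.858
G1 X130.455 Y51.506
G1 X139.561 Y51.506
G1 X146.927 Y56.858
G1 X149.741 Y65.518
M5
G00 X120.540 Y36.482
M3 S373
G1 X11.112 Y105.469 F2609
G1 X112.544 Y102.648
G1 X10.152 Y82.526
G1 X68.987 Y19.546
M5
G00 X0.000 Y0.000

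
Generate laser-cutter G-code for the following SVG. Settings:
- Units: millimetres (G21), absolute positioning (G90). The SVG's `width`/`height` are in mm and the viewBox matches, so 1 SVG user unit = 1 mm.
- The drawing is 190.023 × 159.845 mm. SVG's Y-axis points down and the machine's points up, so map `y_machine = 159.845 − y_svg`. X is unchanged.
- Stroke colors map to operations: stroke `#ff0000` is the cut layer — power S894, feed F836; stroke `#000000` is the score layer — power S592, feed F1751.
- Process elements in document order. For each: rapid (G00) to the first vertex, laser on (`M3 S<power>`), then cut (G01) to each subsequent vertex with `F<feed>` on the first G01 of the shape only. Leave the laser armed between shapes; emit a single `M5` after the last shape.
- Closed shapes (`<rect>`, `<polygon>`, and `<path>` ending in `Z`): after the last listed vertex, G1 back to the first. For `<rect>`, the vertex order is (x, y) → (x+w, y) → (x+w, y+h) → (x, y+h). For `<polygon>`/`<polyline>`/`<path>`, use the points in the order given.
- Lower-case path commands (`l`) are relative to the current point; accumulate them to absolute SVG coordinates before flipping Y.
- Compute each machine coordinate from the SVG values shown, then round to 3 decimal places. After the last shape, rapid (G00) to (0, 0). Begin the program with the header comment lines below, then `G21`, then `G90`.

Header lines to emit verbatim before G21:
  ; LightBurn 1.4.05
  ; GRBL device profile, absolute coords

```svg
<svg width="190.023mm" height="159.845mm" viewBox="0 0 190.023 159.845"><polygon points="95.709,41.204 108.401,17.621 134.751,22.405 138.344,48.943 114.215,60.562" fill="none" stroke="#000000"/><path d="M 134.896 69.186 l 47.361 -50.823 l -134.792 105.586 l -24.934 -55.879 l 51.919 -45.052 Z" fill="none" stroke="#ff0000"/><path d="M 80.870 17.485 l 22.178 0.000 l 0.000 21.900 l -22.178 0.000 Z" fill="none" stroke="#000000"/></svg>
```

; LightBurn 1.4.05
; GRBL device profile, absolute coords
G21
G90
G00 X95.709 Y118.641
M3 S592
G01 X108.401 Y142.224 F1751
G01 X134.751 Y137.440
G01 X138.344 Y110.902
G01 X114.215 Y99.283
G01 X95.709 Y118.641
G00 X134.896 Y90.659
M3 S894
G01 X182.257 Y141.482 F836
G01 X47.465 Y35.896
G01 X22.531 Y91.775
G01 X74.450 Y136.827
G01 X134.896 Y90.659
G00 X80.870 Y142.360
M3 S592
G01 X103.048 Y142.360 F1751
G01 X103.048 Y120.460
G01 X80.870 Y120.460
G01 X80.870 Y142.360
M5
G00 X0.000 Y0.000

Since the viewBox matches the mm dimensions, user units are millimetres directly. The only transform is the Y-flip y_m = 159.845 − y_svg.

Shape 1 is a regular polygon drawn with `<polygon>`. Its stroke #000000 means score at S592, F1751. After flipping Y the toolpath is (95.709,118.641) → (108.401,142.224) → (134.751,137.440) → (138.344,110.902) → (114.215,99.283) → (95.709,118.641), returning to the start.

Shape 2 is a closed polygon drawn with `<path>`. Its stroke #ff0000 means cut at S894, F836. After flipping Y the toolpath is (134.896,90.659) → (182.257,141.482) → (47.465,35.896) → (22.531,91.775) → (74.450,136.827) → (134.896,90.659), returning to the start.

Shape 3 is a rectangle drawn with `<path>`. Its stroke #000000 means score at S592, F1751. After flipping Y the toolpath is (80.870,142.360) → (103.048,142.360) → (103.048,120.460) → (80.870,120.460) → (80.870,142.360), returning to the start.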